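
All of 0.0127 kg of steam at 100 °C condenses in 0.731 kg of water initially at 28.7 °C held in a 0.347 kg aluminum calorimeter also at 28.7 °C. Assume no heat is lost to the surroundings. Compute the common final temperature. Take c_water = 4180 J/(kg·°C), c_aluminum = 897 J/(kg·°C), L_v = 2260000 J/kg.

Setting the total heat transfer to zero:
steam→water at 100 °C releases m L_v = 0.0127·2260000 = 28702; condensed water 100 °C→T: 53.09(T − 100); original water: 3055.6(T − 28.7); cup: 311.26(T − 28.7)
3419.9 T = 28702 + 5308.6 + 96628 = 130639
T ≈ 38.20 °C (< 100 °C, so full condensation is consistent).

T_f ≈ 38.2 °C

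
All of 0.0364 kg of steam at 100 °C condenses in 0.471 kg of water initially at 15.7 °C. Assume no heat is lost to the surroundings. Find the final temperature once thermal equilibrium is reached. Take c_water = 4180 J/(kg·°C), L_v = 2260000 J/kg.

Net heat exchanged in the isolated system is zero:
condense steam: −0.0364×2260000 = −82264; condensate cools 100→T: 0.0364×4180×(T − 100) = 152.15(T − 100); original water: 1968.8(T − 15.7)
2120.9 T = 82264 + 15215 + 30910 = 128389
T ≈ 60.53 °C (< 100 °C, so full condensation is consistent).

T_f ≈ 60.5 °C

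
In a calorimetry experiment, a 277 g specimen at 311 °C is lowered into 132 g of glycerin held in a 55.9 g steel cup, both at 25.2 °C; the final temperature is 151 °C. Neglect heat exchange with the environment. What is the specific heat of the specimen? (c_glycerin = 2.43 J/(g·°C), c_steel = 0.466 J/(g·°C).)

c ≈ 0.984 J/(g·°C)

Heat gained plus heat lost sum to zero:
277·c·(151 − 311) + 132·2.43·(151 − 25.2) + 55.9·0.466·(151 − 25.2) = 0
-44320 c = -43629
c = -43629/-44320 ≈ 0.9844 J/(g·°C)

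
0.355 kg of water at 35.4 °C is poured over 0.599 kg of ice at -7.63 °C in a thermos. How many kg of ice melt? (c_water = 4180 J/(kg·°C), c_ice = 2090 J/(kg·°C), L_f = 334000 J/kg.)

m_melted ≈ 0.129 kg

Cooling the water to 0 °C releases 0.355×4180×35.4 = 52530 J.
Warming the ice to 0 °C takes 0.599×2090×7.63 = 9552.1 J, leaving 42978 J for melting.
To melt every bit of ice: 0.599×334000 = 200066 J.
42978 J < 200066 J, so only part of the ice melts and the system sits at 0 °C.
m_melted×334000 = 42978  ⇒  m_melted ≈ 0.1287 kg.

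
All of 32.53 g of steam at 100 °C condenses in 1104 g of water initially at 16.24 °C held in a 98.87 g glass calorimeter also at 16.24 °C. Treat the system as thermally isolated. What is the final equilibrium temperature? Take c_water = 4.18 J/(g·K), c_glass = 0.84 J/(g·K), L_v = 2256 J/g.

Heat gained plus heat lost sum to zero:
latent heat released on condensation: 32.53·2256 = 73388; condensate cools 100→T: 32.53·4.18·(T − 100) = 135.98(T − 100); original water: 4614.7(T − 16.24); glass cup: 98.87·0.84·(T − 16.24) = 83.05(T − 16.24)
4833.7 T = 73388 + 13598 + 76292 = 163277
T ≈ 33.78 °C — below 100 °C, confirming all the steam condensed.

T_f ≈ 33.8 °C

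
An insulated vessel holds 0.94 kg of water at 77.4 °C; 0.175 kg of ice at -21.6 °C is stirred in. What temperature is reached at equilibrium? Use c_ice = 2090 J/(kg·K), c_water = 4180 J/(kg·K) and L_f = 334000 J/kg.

T_f ≈ 51.0 °C

Taking heat into each body as positive, Σ m c ΔT = 0:
warm ice to 0 °C: 0.175×2090×(0 − (-21.6)) = 7900.2; fusion: m_ice L_f = 0.175×334000 = 58450; warm the meltwater: 731.5 T; water cools: 0.94×4180×(T − 77.4) = 3929.2(T − 77.4)
4660.7 T = 304120 − 66350 = 237770
T ≈ 51.02 °C — above 0 °C, consistent with complete melting.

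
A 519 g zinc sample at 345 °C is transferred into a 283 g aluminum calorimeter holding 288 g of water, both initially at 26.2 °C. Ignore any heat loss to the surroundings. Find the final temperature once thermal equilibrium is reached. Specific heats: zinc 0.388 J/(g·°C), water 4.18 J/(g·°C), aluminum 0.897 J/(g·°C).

T_f = Σ m_i c_i T_i / Σ m_i c_i:
T_f = (201.37*345 + 1203.8*26.2 + 253.85*26.2) / (201.37 + 1203.8 + 253.85)
    = 107665 / 1659.1 ≈ 64.89 °C

T_f ≈ 64.9 °C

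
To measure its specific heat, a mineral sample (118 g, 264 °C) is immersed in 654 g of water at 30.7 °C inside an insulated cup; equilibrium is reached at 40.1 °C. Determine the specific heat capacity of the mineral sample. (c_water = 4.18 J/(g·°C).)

c ≈ 0.973 J/(g·°C)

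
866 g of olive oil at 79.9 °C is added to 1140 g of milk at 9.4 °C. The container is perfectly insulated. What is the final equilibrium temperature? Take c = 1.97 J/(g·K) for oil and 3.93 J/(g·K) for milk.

T_f = Σ m_i c_i T_i / Σ m_i c_i:
T_f = (1706*79.9 + 4480.2*9.4) / (1706 + 4480.2)
    = 178425 / 6186.2 ≈ 28.84 °C

T_f ≈ 28.8 °C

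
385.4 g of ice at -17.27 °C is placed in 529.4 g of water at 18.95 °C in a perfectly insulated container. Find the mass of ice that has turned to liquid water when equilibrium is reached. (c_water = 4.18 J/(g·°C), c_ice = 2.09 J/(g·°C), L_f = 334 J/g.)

m_melted ≈ 83.9 g

Water can give up m c ΔT = 529.4×4.18×18.95 = 41934 J before reaching 0 °C.
Of that, 385.4×2.09×17.27 = 13911 J goes to bring the ice to 0 °C, leaving 28024 J.
To melt every bit of ice: 385.4×334 = 128724 J.
Since 28024 < 128724 J, not all the ice melts; equilibrium is at 0 °C.
m_melt = 28024 / L_f = 83.9 g.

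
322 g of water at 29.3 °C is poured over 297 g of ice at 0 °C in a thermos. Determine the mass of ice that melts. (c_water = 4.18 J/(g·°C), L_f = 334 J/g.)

Cooling the water to 0 °C releases 322×4.18×29.3 = 39437 J.
To melt every bit of ice: 297×334 = 99198 J.
That's not enough to melt it all — equilibrium is at 0 °C with ice remaining.
m_melted×334 = 39437  ⇒  m_melted ≈ 118.1 g.

m_melted ≈ 118 g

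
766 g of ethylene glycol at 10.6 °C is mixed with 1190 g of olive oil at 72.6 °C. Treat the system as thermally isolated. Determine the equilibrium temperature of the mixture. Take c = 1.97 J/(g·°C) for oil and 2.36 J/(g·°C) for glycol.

T_f ≈ 45.6 °C

Set heat shed by the hot body equal to heat absorbed by the cold body:
1190*1.97*(72.6 − T) = 766*2.36*(T − 10.6)
2344.3(72.6 − T) = 1807.8(T − 10.6)
4152.1 T = 189358  ⇒  T ≈ 45.61 °C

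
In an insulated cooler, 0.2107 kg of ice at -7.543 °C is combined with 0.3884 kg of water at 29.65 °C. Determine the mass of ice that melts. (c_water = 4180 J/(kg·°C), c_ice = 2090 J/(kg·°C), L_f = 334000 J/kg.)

m_melted ≈ 0.134 kg

Heat available from the water dropping to 0 °C: 0.3884×4180×29.65 = 48137 J.
Of that, 0.2107×2090×7.543 = 3321.7 J goes to bring the ice to 0 °C, leaving 44815 J.
Melting all 0.2107 kg of ice would need 0.2107×334000 = 70374 J.
44815 J < 70374 J, so only part of the ice melts and the system sits at 0 °C.
m_melt = 44815 / L_f = 0.1342 kg.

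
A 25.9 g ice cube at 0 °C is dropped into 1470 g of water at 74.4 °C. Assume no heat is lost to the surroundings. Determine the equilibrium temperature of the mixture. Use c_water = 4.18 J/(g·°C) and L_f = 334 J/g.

Setting the total heat transfer to zero:
melt ice: 25.9×334 = 8650.6
  warm the meltwater: 108.26 T
  water: 6144.6(T − 74.4)
6252.9 T = 457158 − 8650.6 = 448508
T ≈ 71.73 °C. Since T > 0 °C, the all-ice-melts assumption holds.

T_f ≈ 71.7 °C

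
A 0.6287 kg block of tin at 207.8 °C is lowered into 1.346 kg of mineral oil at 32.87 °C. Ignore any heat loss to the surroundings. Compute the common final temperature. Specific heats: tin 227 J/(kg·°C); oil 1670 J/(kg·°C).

Taking heat into each body as positive, Σ m c ΔT = 0:
0.6287*227*(T − 207.8) + 1.346*1670*(T − 32.87) = 0
142.71(T − 207.8) + 2247.8(T − 32.87) = 0
(142.71 + 2247.8) T = 142.71*207.8 + 2247.8*32.87
T = 103542 / 2390.5 = 43.3 °C

T_f ≈ 43.3 °C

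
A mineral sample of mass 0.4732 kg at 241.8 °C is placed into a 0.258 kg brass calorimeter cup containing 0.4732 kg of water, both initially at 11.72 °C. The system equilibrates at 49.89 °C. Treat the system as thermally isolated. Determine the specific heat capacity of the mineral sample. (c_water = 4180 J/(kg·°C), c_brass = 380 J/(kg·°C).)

c ≈ 873 J/(kg·°C)

Net heat exchanged in the isolated system is zero:
0.4732×c×(49.89 − 241.8) + 0.4732×4180×(49.89 − 11.72) + 0.258×380×(49.89 − 11.72) = 0
-90.81 c = -79242
c = -79242/-90.81 ≈ 872.6 J/(kg·°C)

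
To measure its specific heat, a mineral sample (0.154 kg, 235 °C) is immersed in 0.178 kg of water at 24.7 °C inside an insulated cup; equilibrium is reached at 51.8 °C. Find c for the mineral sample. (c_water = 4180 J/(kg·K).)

c ≈ 715 J/(kg·K)

m_s c (T_s − T_f) = m_water c_water (T_f − T_0):
0.154×c×(235 − 51.8) = 0.178×4180×(51.8 − 24.7)
28.21 c = 20163  ⇒  c ≈ 714.7 J/(kg·K)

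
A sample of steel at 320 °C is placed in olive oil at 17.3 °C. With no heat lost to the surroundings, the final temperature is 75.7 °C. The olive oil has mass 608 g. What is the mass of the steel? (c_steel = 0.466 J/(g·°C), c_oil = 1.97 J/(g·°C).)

Taking heat into each body as positive, Σ m c ΔT = 0:
m·0.466·(75.7 − 320) + 608·1.97·(75.7 − 17.3) = 0
-113.84 m = -69949
m = -69949/-113.84 ≈ 614.4 g

m ≈ 614 g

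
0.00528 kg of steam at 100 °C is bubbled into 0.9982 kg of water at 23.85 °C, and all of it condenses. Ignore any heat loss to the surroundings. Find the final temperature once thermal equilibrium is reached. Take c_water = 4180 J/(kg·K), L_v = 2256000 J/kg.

T_f ≈ 27.1 °C

Conservation of energy gives ΣQ = 0:
condense steam: −0.00528·2256000 = −11912
  condensate cools 100→T: 0.00528·4180·(T − 100) = 22.07(T − 100)
  original water: 4172.5(T − 23.85)
4194.5 T = 11912 + 2207 + 99514 = 113632
T ≈ 27.09 °C (< 100 °C, so full condensation is consistent).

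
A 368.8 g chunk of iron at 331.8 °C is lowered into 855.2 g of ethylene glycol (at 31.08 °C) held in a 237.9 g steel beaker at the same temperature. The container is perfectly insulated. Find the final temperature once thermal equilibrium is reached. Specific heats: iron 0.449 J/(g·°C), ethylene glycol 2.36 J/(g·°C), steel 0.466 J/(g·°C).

T_f ≈ 52.8 °C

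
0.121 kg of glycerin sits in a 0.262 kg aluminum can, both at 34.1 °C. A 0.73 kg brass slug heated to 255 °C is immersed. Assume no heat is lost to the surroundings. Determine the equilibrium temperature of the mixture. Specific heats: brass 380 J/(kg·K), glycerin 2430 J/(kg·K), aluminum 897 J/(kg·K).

Conservation of energy gives ΣQ = 0:
0.73*380*(T − 255) + 0.121*2430*(T − 34.1) + 0.262*897*(T − 34.1) = 0
(277.4 + 294.03 + 235.01) T = 277.4*255 + 294.03*34.1 + 235.01*34.1
T ≈ 110.09 °C

T_f ≈ 110.1 °C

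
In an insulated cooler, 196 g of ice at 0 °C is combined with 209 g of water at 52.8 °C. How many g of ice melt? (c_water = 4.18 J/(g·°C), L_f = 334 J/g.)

m_melted ≈ 138 g

Cooling the water to 0 °C releases 209×4.18×52.8 = 46127 J.
Melting all 196 g of ice would need 196×334 = 65464 J.
46127 J < 65464 J, so only part of the ice melts and the system sits at 0 °C.
Mass melted = 46127/334 ≈ 138.1 g.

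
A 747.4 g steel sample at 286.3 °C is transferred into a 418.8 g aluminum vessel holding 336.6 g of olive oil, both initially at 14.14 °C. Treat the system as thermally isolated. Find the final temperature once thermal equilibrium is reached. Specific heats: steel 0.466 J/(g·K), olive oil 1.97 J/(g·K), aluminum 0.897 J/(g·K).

Setting the total heat transfer to zero:
747.4*0.466*(T − 286.3) + 336.6*1.97*(T − 14.14) + 418.8*0.897*(T − 14.14) = 0
348.29(T − 286.3) + 663.1(T − 14.14) + 375.66(T − 14.14) = 0
(348.29 + 663.1 + 375.66) T = 348.29*286.3 + 663.1*14.14 + 375.66*14.14
T ≈ 82.48 °C

T_f ≈ 82.5 °C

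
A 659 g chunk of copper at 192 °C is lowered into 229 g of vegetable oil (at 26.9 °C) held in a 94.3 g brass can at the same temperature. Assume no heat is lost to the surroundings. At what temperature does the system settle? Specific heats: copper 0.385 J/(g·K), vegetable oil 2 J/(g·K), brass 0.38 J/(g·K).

T_f ≈ 82.9 °C

Heat gained plus heat lost sum to zero:
659*0.385*(T − 192) + 229*2*(T − 26.9) + 94.3*0.38*(T − 26.9) = 0
253.72(T − 192) + 458(T − 26.9) + 35.83(T − 26.9) = 0
(253.72 + 458 + 35.83) T = 253.72*192 + 458*26.9 + 35.83*26.9
T = 61997/747.55 ≈ 82.93 °C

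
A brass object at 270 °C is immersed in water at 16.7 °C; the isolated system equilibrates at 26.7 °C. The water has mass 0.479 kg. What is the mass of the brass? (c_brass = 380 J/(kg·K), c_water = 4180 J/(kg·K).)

m ≈ 0.217 kg

|Q_brass| = |Q_water|:
m·380·(270 − 26.7) = 0.479·4180·(26.7 − 16.7)
92454 m = 20022  ⇒  m ≈ 0.2166 kg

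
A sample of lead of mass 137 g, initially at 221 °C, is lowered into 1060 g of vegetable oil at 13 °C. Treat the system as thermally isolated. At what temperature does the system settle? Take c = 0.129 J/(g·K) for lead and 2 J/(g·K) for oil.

T_f ≈ 14.7 °C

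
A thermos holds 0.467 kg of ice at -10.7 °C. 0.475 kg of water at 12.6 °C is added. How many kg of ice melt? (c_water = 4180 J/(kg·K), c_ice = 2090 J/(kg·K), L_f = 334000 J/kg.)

m_melted ≈ 0.0436 kg

Cooling the water to 0 °C releases 0.475×4180×12.6 = 25017 J.
Warming the ice to 0 °C takes 0.467×2090×10.7 = 10444 J, leaving 14574 J for melting.
Fully melting the ice requires m_ice L_f = 0.467×334000 = 155978 J.
Since 14574 < 155978 J, not all the ice melts; equilibrium is at 0 °C.
Mass melted = 14574/334000 ≈ 0.04363 kg.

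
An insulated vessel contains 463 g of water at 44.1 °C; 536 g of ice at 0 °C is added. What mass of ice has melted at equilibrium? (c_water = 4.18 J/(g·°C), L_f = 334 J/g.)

m_melted ≈ 256 g

Heat available from the water dropping to 0 °C: 463·4.18·44.1 = 85348 J.
To melt every bit of ice: 536·334 = 179024 J.
That's not enough to melt it all — equilibrium is at 0 °C with ice remaining.
m_melt = 85348 / L_f = 255.5 g.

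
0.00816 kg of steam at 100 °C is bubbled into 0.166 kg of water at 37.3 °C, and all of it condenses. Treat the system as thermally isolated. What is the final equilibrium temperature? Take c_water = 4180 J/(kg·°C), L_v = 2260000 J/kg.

Setting the total heat transfer to zero:
condense steam: −0.00816×2260000 = −18442; condensed water 100 °C→T: 34.11(T − 100); original water: 693.88(T − 37.3)
727.99 T = 18442 + 3410.9 + 25882 = 47734
T ≈ 65.57 °C — below 100 °C, confirming all the steam condensed.

T_f ≈ 65.6 °C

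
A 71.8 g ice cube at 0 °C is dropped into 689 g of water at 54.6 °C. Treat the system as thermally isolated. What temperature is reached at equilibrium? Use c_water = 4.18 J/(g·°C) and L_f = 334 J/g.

T_f ≈ 41.9 °C

Let T be the final temperature. ΣQ_i = 0:
fusion: m_ice L_f = 71.8×334 = 23981; meltwater 0→T: 71.8×4.18×T = 300.12 T; water: 2880(T − 54.6)
3180.1 T = 157249 − 23981 = 133268
T ≈ 41.91 °C — above 0 °C, consistent with complete melting.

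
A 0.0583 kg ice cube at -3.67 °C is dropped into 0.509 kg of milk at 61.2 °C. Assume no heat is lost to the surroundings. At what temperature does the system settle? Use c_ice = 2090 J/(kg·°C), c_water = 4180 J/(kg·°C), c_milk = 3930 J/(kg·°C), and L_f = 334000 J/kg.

T_f ≈ 45.7 °C

Taking heat into each body as positive, Σ m c ΔT = 0:
ice -3.67→0 °C: 0.0583×2090×3.67 = 447.18
  fusion: m_ice L_f = 0.0583×334000 = 19472
  warm the meltwater: 243.69 T
  milk: 2000.4(T − 61.2)
2244.1 T = 122423 − 19919 = 102503
T ≈ 45.68 °C — above 0 °C, consistent with complete melting.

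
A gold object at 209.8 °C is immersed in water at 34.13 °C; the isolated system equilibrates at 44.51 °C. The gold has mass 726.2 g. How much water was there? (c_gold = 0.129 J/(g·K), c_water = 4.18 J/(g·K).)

Heat lost by the gold = heat gained by the water:
726.2×0.129×(209.8 − 44.51) = m×4.18×(44.51 − 34.13)
43.39 m = 15484  ⇒  m ≈ 356.9 g

m ≈ 357 g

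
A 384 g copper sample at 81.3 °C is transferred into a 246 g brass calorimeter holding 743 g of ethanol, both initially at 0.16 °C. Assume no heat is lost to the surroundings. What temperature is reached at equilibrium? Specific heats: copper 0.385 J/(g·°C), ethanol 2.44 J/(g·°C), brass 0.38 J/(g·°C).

Taking heat into each body as positive, Σ m c ΔT = 0:
384*0.385*(T − 81.3) + 743*2.44*(T − 0.16) + 246*0.38*(T − 0.16) = 0
147.84(T − 81.3) + 1812.9(T − 0.16) + 93.48(T − 0.16) = 0
(147.84 + 1812.9 + 93.48) T = 147.84*81.3 + 1812.9*0.16 + 93.48*0.16
T ≈ 6.00 °C

T_f ≈ 6.0 °C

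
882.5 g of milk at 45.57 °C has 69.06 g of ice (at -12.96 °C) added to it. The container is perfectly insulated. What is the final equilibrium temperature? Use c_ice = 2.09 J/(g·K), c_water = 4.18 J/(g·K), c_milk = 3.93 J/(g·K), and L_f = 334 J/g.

T_f ≈ 35.4 °C

Setting the total heat transfer to zero:
ice -12.96→0 °C: 69.06·2.09·12.96 = 1870.6; melt ice: 69.06·334 = 23066; meltwater 0→T: 69.06·4.18·T = 288.67 T; milk: 3468.2(T − 45.57)
3756.9 T = 158047 − 24937 = 133110
T ≈ 35.43 °C. Since T > 0 °C, the all-ice-melts assumption holds.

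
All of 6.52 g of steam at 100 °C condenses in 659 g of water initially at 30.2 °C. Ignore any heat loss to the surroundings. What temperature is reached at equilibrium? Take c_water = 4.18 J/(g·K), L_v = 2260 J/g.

T_f ≈ 36.2 °C

Taking heat into each body as positive, Σ m c ΔT = 0:
condense steam: −6.52×2260 = −14735
  condensed water 100 °C→T: 27.25(T − 100)
  water warms: 659×4.18×(T − 30.2) = 2754.6(T − 30.2)
2781.9 T = 14735 + 2725.4 + 83190 = 100650
T ≈ 36.18 °C, under the boiling point, so the assumption holds.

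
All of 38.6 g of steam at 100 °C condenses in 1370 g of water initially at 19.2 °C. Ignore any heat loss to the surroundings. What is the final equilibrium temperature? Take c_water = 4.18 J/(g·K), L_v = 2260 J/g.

T_f ≈ 36.2 °C

Heat gained plus heat lost sum to zero:
latent heat released on condensation: 38.6·2260 = 87236; condensed water 100 °C→T: 161.35(T − 100); water warms: 1370·4.18·(T − 19.2) = 5726.6(T − 19.2)
5887.9 T = 87236 + 16135 + 109951 = 213322
T ≈ 36.23 °C (< 100 °C, so full condensation is consistent).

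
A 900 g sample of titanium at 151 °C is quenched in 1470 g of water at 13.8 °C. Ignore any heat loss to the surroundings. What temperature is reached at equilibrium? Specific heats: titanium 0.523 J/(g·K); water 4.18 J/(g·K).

T_f ≈ 23.6 °C

Energy conservation, ΣQ = 0:
900·0.523·(T − 151) + 1470·4.18·(T − 13.8) = 0
6615.3 T = 155871
T ≈ 23.56 °C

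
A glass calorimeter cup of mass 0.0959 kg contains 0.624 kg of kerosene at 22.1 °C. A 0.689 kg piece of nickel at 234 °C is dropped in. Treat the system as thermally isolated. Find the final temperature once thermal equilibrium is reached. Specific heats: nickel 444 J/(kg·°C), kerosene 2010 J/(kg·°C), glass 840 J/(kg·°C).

Heat gained plus heat lost sum to zero:
0.689·444·(T − 234) + 0.624·2010·(T − 22.1) + 0.0959·840·(T − 22.1) = 0
305.92(T − 234) + 1254.2(T − 22.1) + 80.56(T − 22.1) = 0
(305.92 + 1254.2 + 80.56) T = 305.92·234 + 1254.2·22.1 + 80.56·22.1
T = 101083/1640.7 ≈ 61.61 °C

T_f ≈ 61.6 °C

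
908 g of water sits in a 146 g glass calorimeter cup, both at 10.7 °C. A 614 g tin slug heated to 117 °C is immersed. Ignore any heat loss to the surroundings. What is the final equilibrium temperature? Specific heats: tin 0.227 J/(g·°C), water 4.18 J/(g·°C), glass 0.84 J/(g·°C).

Setting the total heat transfer to zero:
614*0.227*(T − 117) + 908*4.18*(T − 10.7) + 146*0.84*(T − 10.7) = 0
139.38(T − 117) + 3795.4(T − 10.7) + 122.64(T − 10.7) = 0
4057.5 T = 58231
T = 58231 / 4057.5 = 14.4 °C

T_f ≈ 14.4 °C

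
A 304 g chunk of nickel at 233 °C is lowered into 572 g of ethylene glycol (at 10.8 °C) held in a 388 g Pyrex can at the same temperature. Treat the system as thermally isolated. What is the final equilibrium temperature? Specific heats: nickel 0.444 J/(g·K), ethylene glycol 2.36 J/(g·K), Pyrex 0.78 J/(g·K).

T_f ≈ 27.6 °C

Let T be the final temperature. ΣQ_i = 0:
304×0.444×(T − 233) + 572×2.36×(T − 10.8) + 388×0.78×(T − 10.8) = 0
134.98(T − 233) + 1349.9(T − 10.8) + 302.64(T − 10.8) = 0
(134.98 + 1349.9 + 302.64) T = 134.98×233 + 1349.9×10.8 + 302.64×10.8
T ≈ 27.58 °C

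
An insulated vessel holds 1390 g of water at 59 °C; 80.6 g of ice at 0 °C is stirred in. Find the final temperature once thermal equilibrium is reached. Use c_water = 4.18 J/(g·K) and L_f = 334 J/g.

Net heat exchanged in the isolated system is zero:
melt ice: 80.6·334 = 26920; warm the meltwater: 336.91 T; water: 5810.2(T − 59)
6147.1 T = 342802 − 26920 = 315881
T ≈ 51.39 °C — above 0 °C, consistent with complete melting.

T_f ≈ 51.4 °C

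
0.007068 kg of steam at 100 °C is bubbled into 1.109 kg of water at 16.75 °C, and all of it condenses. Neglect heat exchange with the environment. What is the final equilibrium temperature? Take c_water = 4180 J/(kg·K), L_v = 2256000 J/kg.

Let T be the final temperature. ΣQ_i = 0:
steam→water at 100 °C releases m L_v = 0.007068×2256000 = 15945
  condensed water 100 °C→T: 29.54(T − 100)
  original water: 4635.6(T − 16.75)
4665.2 T = 15945 + 2954.4 + 77647 = 96546
T ≈ 20.70 °C — below 100 °C, confirming all the steam condensed.

T_f ≈ 20.7 °C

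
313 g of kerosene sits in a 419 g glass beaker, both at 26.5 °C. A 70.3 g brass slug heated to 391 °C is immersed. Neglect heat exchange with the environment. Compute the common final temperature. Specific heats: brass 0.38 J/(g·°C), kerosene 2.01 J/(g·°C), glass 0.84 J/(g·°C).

T_f ≈ 36.2 °C

T_f is the heat-capacity-weighted average of the initial temperatures:
T_f = (26.71×391 + 629.13×26.5 + 351.96×26.5) / (26.71 + 629.13 + 351.96)
    = 36444 / 1007.8 ≈ 36.16 °C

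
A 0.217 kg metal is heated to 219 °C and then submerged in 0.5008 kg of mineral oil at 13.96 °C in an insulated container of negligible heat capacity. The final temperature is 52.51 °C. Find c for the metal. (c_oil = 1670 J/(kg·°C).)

Heat lost by the metal = heat gained by the oil:
0.217·c·(219 − 52.51) = 0.5008·1670·(52.51 − 13.96)
36.13 c = 32241  ⇒  c ≈ 892.4 J/(kg·°C)

c ≈ 892 J/(kg·°C)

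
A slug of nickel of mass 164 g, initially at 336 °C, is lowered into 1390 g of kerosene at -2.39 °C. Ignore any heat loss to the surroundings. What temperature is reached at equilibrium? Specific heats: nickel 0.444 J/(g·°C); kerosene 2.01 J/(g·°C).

T_f ≈ 6.2 °C

Conservation of energy gives ΣQ = 0:
164×0.444×(T − 336) + 1390×2.01×(T − (-2.39)) = 0
(72.82 + 2793.9) T = 72.82×336 + 2793.9×(-2.39)
T ≈ 6.21 °C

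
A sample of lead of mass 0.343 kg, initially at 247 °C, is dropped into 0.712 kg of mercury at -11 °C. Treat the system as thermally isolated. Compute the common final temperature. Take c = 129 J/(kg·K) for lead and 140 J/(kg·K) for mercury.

T_f ≈ 68.3 °C

|Q_lead| = |Q_mercury|:
0.343×129×(247 − T) = 0.712×140×(T − (-11))
44.25(247 − T) = 99.68(T − (-11))
143.93 T = 9832.5  ⇒  T ≈ 68.32 °C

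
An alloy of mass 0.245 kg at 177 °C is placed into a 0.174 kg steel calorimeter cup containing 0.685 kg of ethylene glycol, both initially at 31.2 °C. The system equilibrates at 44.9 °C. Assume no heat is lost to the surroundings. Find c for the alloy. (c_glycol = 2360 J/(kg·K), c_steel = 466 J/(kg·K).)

Let T be the final temperature. ΣQ_i = 0:
0.245·c·(44.9 − 177) + 0.685·2360·(44.9 − 31.2) + 0.174·466·(44.9 − 31.2) = 0
-32.36 c = -23258
c = -23258/-32.36 ≈ 718.6 J/(kg·K)

c ≈ 719 J/(kg·K)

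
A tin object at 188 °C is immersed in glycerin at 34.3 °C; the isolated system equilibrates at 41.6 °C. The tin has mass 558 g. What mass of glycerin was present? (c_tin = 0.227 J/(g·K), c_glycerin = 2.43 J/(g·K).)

|Q_tin| = |Q_glycerin|:
558×0.227×(188 − 41.6) = m×2.43×(41.6 − 34.3)
17.74 m = 18544  ⇒  m ≈ 1045 g

m ≈ 1050 g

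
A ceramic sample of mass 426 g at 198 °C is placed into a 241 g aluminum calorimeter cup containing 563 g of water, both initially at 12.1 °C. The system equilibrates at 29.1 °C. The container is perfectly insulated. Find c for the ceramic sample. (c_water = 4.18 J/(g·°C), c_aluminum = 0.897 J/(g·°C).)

c ≈ 0.607 J/(g·°C)

Heat gained plus heat lost sum to zero:
426×c×(29.1 − 198) + 563×4.18×(29.1 − 12.1) + 241×0.897×(29.1 − 12.1) = 0
-71951 c = -43682
c = -43682/-71951 ≈ 0.6071 J/(g·°C)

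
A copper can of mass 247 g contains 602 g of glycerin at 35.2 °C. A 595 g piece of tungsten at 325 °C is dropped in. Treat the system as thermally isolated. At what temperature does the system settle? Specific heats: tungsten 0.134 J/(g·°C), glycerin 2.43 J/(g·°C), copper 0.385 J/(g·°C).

T_f ≈ 49.3 °C

Let T be the final temperature. ΣQ_i = 0:
595*0.134*(T − 325) + 602*2.43*(T − 35.2) + 247*0.385*(T − 35.2) = 0
79.73(T − 325) + 1462.9(T − 35.2) + 95.09(T − 35.2) = 0
(79.73 + 1462.9 + 95.09) T = 79.73*325 + 1462.9*35.2 + 95.09*35.2
T = 80752/1637.7 ≈ 49.31 °C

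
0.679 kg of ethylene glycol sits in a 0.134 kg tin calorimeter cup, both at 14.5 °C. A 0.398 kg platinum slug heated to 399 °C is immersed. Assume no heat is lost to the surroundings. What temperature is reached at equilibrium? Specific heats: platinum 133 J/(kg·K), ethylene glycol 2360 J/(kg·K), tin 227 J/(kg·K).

Setting the total heat transfer to zero:
0.398×133×(T − 399) + 0.679×2360×(T − 14.5) + 0.134×227×(T − 14.5) = 0
52.93(T − 399) + 1602.4(T − 14.5) + 30.42(T − 14.5) = 0
1685.8 T = 44797
T = 44797/1685.8 ≈ 26.57 °C

T_f ≈ 26.6 °C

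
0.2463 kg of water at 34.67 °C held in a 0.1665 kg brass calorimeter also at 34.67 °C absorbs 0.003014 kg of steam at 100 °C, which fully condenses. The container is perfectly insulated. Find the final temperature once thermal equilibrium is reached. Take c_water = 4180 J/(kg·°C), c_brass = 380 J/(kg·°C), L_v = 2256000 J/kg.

Taking heat into each body as positive, Σ m c ΔT = 0:
latent heat released on condensation: 0.003014×2256000 = 6799.6
  condensed water 100 °C→T: 12.6(T − 100)
  original water: 1029.5(T − 34.67)
  cup: 63.27(T − 34.67)
1105.4 T = 6799.6 + 1259.9 + 37888 = 45947
T ≈ 41.57 °C — below 100 °C, confirming all the steam condensed.

T_f ≈ 41.6 °C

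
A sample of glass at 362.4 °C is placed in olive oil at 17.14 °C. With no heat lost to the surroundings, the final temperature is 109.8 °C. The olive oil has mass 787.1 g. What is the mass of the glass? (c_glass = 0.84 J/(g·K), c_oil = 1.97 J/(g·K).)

m ≈ 677 g

|Q_glass| = |Q_oil|:
m×0.84×(362.4 − 109.8) = 787.1×1.97×(109.8 − 17.14)
212.18 m = 143677  ⇒  m ≈ 677.1 g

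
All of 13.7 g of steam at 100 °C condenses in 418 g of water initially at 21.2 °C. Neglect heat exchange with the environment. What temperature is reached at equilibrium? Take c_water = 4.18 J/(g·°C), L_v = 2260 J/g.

Net heat exchanged in the isolated system is zero:
latent heat released on condensation: 13.7·2260 = 30962
  condensed water 100 °C→T: 57.27(T − 100)
  water warms: 418·4.18·(T − 21.2) = 1747.2(T − 21.2)
1804.5 T = 30962 + 5726.6 + 37041 = 73730
T ≈ 40.86 °C (< 100 °C, so full condensation is consistent).

T_f ≈ 40.9 °C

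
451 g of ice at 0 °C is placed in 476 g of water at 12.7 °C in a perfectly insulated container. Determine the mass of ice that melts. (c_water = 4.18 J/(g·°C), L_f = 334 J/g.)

Cooling the water to 0 °C releases 476×4.18×12.7 = 25269 J.
To melt every bit of ice: 451×334 = 150634 J.
Since 25269 < 150634 J, not all the ice melts; equilibrium is at 0 °C.
Mass melted = 25269/334 ≈ 75.66 g.

m_melted ≈ 75.7 g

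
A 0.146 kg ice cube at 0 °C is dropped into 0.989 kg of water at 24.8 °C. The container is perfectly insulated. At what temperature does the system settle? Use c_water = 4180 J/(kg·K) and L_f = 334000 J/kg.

T_f ≈ 11.3 °C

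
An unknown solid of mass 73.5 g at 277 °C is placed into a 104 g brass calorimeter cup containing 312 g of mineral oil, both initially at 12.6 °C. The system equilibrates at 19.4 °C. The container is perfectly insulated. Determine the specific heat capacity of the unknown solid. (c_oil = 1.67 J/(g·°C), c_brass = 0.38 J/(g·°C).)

Energy conservation, ΣQ = 0:
73.5×c×(19.4 − 277) + 312×1.67×(19.4 − 12.6) + 104×0.38×(19.4 − 12.6) = 0
-18934 c = -3811.8
c = -3811.8/-18934 ≈ 0.2013 J/(g·°C)

c ≈ 0.201 J/(g·°C)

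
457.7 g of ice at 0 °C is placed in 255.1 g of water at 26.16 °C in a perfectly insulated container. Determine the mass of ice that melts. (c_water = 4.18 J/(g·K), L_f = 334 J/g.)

m_melted ≈ 83.5 g

Heat available from the water dropping to 0 °C: 255.1·4.18·26.16 = 27895 J.
To melt every bit of ice: 457.7·334 = 152872 J.
27895 J < 152872 J, so only part of the ice melts and the system sits at 0 °C.
m_melted·334 = 27895  ⇒  m_melted ≈ 83.52 g.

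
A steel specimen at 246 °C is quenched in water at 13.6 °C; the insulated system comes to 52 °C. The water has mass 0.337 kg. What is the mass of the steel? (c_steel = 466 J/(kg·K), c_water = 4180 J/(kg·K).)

Heat lost by the steel = heat gained by the water:
m×466×(246 − 52) = 0.337×4180×(52 − 13.6)
90404 m = 54093  ⇒  m ≈ 0.5983 kg

m ≈ 0.598 kg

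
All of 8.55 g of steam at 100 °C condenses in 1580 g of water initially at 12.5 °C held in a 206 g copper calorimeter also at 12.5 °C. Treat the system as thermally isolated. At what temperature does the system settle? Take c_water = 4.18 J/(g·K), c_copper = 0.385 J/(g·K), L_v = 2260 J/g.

Conservation of energy gives ΣQ = 0:
latent heat released on condensation: 8.55×2260 = 19323
  condensed water 100 °C→T: 35.74(T − 100)
  water warms: 1580×4.18×(T − 12.5) = 6604.4(T − 12.5)
  cup: 79.31(T − 12.5)
6719.4 T = 19323 + 3573.9 + 83546 = 106443
T ≈ 15.84 °C — below 100 °C, confirming all the steam condensed.

T_f ≈ 15.8 °C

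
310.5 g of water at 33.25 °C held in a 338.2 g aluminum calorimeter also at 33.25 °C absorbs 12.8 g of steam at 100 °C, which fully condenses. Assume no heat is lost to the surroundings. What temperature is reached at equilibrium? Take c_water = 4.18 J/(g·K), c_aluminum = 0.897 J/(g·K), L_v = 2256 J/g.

Taking heat into each body as positive, Σ m c ΔT = 0:
condense steam: −12.8×2256 = −28877; condensed water 100 °C→T: 53.5(T − 100); water warms: 310.5×4.18×(T − 33.25) = 1297.9(T − 33.25); cup: 303.37(T − 33.25)
1654.8 T = 28877 + 5350.4 + 53242 = 87469
T ≈ 52.86 °C, under the boiling point, so the assumption holds.

T_f ≈ 52.9 °C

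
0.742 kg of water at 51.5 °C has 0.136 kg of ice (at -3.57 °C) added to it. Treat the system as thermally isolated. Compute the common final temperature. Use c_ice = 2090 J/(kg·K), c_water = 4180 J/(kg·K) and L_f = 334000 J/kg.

Taking heat into each body as positive, Σ m c ΔT = 0:
ice -3.57→0 °C: 0.136·2090·3.57 = 1014.7
  melt ice: 0.136·334000 = 45424
  warm the meltwater: 568.48 T
  water cools: 0.742·4180·(T − 51.5) = 3101.6(T − 51.5)
3670 T = 159730 − 46439 = 113292
T ≈ 30.87 °C. Since T > 0 °C, the all-ice-melts assumption holds.

T_f ≈ 30.9 °C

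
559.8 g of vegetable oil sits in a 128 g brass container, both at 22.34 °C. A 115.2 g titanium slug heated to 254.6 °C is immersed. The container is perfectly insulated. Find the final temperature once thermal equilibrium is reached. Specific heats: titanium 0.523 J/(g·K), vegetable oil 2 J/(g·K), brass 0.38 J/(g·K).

T_f ≈ 33.7 °C

Energy conservation, ΣQ = 0:
115.2·0.523·(T − 254.6) + 559.8·2·(T − 22.34) + 128·0.38·(T − 22.34) = 0
60.25(T − 254.6) + 1119.6(T − 22.34) + 48.64(T − 22.34) = 0
(60.25 + 1119.6 + 48.64) T = 60.25·254.6 + 1119.6·22.34 + 48.64·22.34
T ≈ 33.73 °C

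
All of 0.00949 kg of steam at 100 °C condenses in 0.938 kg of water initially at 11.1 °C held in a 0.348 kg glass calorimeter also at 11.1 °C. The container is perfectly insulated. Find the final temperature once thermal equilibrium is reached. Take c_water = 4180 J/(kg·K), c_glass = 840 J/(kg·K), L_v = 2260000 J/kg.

T_f ≈ 17.0 °C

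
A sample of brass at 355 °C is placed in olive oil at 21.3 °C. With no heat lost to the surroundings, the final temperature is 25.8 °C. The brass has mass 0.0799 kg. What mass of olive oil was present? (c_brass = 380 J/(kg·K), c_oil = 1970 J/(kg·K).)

m ≈ 1.13 kg

Energy conservation, ΣQ = 0:
0.0799·380·(25.8 − 355) + m·1970·(25.8 − 21.3) = 0
8865 m = 9995.2
m = 9995.2/8865 ≈ 1.127 kg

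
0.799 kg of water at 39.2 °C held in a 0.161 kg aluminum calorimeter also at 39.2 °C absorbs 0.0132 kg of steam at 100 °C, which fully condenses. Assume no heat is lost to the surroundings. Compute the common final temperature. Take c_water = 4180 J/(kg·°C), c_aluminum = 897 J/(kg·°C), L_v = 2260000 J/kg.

Net heat exchanged in the isolated system is zero:
latent heat released on condensation: 0.0132×2260000 = 29832
  condensate cools 100→T: 0.0132×4180×(T − 100) = 55.18(T − 100)
  water warms: 0.799×4180×(T − 39.2) = 3339.8(T − 39.2)
  aluminum cup: 0.161×897×(T − 39.2) = 144.42(T − 39.2)
3539.4 T = 29832 + 5517.6 + 136582 = 171932
T ≈ 48.58 °C (< 100 °C, so full condensation is consistent).

T_f ≈ 48.6 °C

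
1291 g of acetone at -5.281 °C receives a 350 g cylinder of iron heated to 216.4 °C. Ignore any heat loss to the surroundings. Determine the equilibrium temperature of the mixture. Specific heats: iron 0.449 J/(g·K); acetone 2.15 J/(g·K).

T_f ≈ 6.6 °C

With ΣQ=0 the equilibrium temperature is the m·c-weighted mean:
T_f = (157.15·216.4 + 2775.7·(-5.281)) / (157.15 + 2775.7)
    = 19349 / 2932.8 ≈ 6.60 °C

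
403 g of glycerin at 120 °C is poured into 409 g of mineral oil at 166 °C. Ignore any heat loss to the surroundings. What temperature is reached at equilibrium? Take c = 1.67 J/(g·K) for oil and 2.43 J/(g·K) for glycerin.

T_f ≈ 138.9 °C

Heat gained plus heat lost sum to zero:
409×1.67×(T − 166) + 403×2.43×(T − 120) = 0
683.03(T − 166) + 979.29(T − 120) = 0
1662.3 T = 230898
T ≈ 138.90 °C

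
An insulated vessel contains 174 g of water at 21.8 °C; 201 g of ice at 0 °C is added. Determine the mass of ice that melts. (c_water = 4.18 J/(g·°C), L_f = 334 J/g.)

m_melted ≈ 47.5 g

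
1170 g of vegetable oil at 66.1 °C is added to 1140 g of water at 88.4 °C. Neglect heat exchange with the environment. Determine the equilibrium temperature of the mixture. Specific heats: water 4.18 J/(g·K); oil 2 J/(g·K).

T_f ≈ 81.1 °C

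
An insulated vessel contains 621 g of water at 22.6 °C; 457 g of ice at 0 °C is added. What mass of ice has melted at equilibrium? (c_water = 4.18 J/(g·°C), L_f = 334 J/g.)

m_melted ≈ 176 g

Water can give up m c ΔT = 621·4.18·22.6 = 58665 J before reaching 0 °C.
Melting all 457 g of ice would need 457·334 = 152638 J.
Since 58665 < 152638 J, not all the ice melts; equilibrium is at 0 °C.
Mass melted = 58665/334 ≈ 175.6 g.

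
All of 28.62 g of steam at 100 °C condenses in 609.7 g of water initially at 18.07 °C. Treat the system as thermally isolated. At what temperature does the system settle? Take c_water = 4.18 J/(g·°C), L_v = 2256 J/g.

Energy balance with sensible and latent terms:
steam→water at 100 °C releases m L_v = 28.62·2256 = 64567
  condensed water 100 °C→T: 119.63(T − 100)
  original water: 2548.5(T − 18.07)
2668.2 T = 64567 + 11963 + 46052 = 122582
T ≈ 45.94 °C, under the boiling point, so the assumption holds.

T_f ≈ 45.9 °C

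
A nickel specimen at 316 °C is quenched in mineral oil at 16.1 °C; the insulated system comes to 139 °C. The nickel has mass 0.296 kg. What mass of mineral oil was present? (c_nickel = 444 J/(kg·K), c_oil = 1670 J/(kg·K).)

m ≈ 0.113 kg

Net heat exchanged in the isolated system is zero:
0.296×444×(139 − 316) + m×1670×(139 − 16.1) = 0
205243 m = 23262
m = 23262/205243 ≈ 0.1133 kg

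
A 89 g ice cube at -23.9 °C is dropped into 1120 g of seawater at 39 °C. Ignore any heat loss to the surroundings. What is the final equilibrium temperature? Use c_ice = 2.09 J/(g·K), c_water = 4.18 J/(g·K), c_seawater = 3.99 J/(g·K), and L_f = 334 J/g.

T_f ≈ 28.9 °C

Let T be the final temperature. ΣQ_i = 0:
ice -23.9→0 °C: 89·2.09·23.9 = 4445.6
  fusion: m_ice L_f = 89·334 = 29726
  meltwater 0→T: 89·4.18·T = 372.02 T
  seawater cools: 1120·3.99·(T − 39) = 4468.8(T − 39)
4840.8 T = 174283 − 34172 = 140112
T ≈ 28.94 °C. Since T > 0 °C, the all-ice-melts assumption holds.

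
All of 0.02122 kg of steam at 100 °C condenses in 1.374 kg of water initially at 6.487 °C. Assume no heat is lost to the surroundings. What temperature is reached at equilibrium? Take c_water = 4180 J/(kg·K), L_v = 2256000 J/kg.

T_f ≈ 16.1 °C

Energy conservation, ΣQ = 0:
latent heat released on condensation: 0.02122×2256000 = 47872
  condensate cools 100→T: 0.02122×4180×(T − 100) = 88.7(T − 100)
  original water: 5743.3(T − 6.487)
5832 T = 47872 + 8870 + 37257 = 93999
T ≈ 16.12 °C — below 100 °C, confirming all the steam condensed.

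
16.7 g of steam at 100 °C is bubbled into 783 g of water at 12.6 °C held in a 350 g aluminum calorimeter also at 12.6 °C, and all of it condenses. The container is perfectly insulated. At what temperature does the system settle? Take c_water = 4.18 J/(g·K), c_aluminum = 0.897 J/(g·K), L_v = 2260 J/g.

T_f ≈ 24.6 °C

Sum of m c ΔT and latent-heat terms is zero:
latent heat released on condensation: 16.7×2260 = 37742
  condensed water 100 °C→T: 69.81(T − 100)
  original water: 3272.9(T − 12.6)
  aluminum cup: 350×0.897×(T − 12.6) = 313.95(T − 12.6)
3656.7 T = 37742 + 6980.6 + 45195 = 89917
T ≈ 24.59 °C (< 100 °C, so full condensation is consistent).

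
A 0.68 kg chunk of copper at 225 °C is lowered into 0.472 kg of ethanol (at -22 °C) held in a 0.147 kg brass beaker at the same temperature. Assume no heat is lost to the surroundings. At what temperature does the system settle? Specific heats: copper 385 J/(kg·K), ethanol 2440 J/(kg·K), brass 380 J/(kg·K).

Heat gained plus heat lost sum to zero:
0.68×385×(T − 225) + 0.472×2440×(T − (-22)) + 0.147×380×(T − (-22)) = 0
261.8(T − 225) + 1151.7(T − (-22)) + 55.86(T − (-22)) = 0
(261.8 + 1151.7 + 55.86) T = 261.8×225 + 1151.7×(-22) + 55.86×(-22)
T ≈ 22.01 °C

T_f ≈ 22.0 °C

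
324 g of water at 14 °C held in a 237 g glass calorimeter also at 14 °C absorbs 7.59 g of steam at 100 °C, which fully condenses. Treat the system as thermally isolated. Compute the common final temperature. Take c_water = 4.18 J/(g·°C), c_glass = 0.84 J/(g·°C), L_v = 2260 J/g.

T_f ≈ 26.5 °C

Taking heat into each body as positive, Σ m c ΔT = 0:
condense steam: −7.59×2260 = −17153
  condensate cools 100→T: 7.59×4.18×(T − 100) = 31.73(T − 100)
  water warms: 324×4.18×(T − 14) = 1354.3(T − 14)
  cup: 199.08(T − 14)
1585.1 T = 17153 + 3172.6 + 21748 = 42074
T ≈ 26.54 °C — below 100 °C, confirming all the steam condensed.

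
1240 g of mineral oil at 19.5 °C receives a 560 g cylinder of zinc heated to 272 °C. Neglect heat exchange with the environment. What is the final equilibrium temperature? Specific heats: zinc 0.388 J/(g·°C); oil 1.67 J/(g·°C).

Heat lost by the zinc equals heat gained by the oil:
560·0.388·(272 − T) = 1240·1.67·(T − 19.5)
217.28(272 − T) = 2070.8(T − 19.5)
2288.1 T = 99481  ⇒  T ≈ 43.48 °C

T_f ≈ 43.5 °C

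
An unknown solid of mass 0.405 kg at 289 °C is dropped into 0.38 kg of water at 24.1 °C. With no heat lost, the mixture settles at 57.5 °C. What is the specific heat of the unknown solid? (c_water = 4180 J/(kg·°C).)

Let T be the final temperature. ΣQ_i = 0:
0.405·c·(57.5 − 289) + 0.38·4180·(57.5 − 24.1) = 0
-93.76 c = -53053
c = -53053/-93.76 ≈ 565.8 J/(kg·°C)

c ≈ 566 J/(kg·°C)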